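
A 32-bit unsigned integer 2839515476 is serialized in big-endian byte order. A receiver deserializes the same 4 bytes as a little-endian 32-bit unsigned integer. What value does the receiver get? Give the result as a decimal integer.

1418805161

2839515476 in 32-bit hexadecimal is 0xA93F9154.
Stored big-endian, the bytes at ascending addresses are A9 3F 91 54.
Read back as little-endian, the first byte is least significant, giving 0x54913FA9.
0x54913FA9 = 1418805161.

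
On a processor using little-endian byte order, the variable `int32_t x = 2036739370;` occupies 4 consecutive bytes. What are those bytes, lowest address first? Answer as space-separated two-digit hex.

2A 2D 66 79

2036739370 in hexadecimal, padded to 32 bits, is 0x79662D2A.
Split into bytes (most-significant first): 79 66 2D 2A.
In little-endian order the low byte comes first in memory.
So at ascending addresses the bytes are 2A 2D 66 79.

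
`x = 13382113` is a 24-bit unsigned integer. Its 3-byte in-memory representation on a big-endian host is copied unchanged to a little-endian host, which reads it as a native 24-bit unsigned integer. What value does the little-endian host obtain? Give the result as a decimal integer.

13382113 in 24-bit hexadecimal is 0xCC31E1.
Stored big-endian, the bytes at ascending addresses are CC 31 E1.
Read back as little-endian, the first byte is least significant, giving 0xE131CC.
0xE131CC = 14758348.

14758348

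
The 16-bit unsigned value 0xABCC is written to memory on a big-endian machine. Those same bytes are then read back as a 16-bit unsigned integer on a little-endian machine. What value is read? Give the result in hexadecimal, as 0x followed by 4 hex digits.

0xCCAB

Stored big-endian, the bytes at ascending addresses are AB CC.
Read back as little-endian, the first byte is least significant, giving 0xCCAB.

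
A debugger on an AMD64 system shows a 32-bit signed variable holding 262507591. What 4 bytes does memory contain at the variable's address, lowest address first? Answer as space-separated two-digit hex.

47 8C A5 0F

262507591 in hexadecimal, padded to 32 bits, is 0x0FA58C47.
Split into bytes (most-significant first): 0F A5 8C 47.
In little-endian order the low byte comes first in memory.
So at ascending addresses the bytes are 47 8C A5 0F.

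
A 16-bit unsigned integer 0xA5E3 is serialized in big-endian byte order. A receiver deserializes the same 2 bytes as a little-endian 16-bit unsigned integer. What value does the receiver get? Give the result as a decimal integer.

58277

Stored big-endian, the bytes at ascending addresses are A5 E3.
Read back as little-endian, the first byte is least significant, giving 0xE3A5.
0xE3A5 = 58277.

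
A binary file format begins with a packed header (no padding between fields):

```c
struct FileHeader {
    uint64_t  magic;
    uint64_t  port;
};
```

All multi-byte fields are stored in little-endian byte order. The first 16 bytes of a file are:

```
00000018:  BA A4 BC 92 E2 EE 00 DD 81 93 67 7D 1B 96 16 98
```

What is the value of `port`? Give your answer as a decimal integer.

`port` follows `magic` (8 bytes), so it starts at byte offset 8 and occupies 8 bytes.
Bytes at offsets 8..15: 81 93 67 7D 1B 96 16 98.
Little-endian stores the least-significant byte at the lowest address.
Reassemble most-significant byte first: 98 16 96 1B 7D 67 93 81 → 0x9816961B7D679381.
0x9816961B7D679381 = 10959111788064904065.

10959111788064904065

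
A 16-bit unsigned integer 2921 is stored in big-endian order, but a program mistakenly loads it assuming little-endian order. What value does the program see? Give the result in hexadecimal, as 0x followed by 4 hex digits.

0x690B

2921 in 16-bit hexadecimal is 0x0B69.
Stored big-endian, the bytes at ascending addresses are 0B 69.
Read back as little-endian, the first byte is least significant, giving 0x690B.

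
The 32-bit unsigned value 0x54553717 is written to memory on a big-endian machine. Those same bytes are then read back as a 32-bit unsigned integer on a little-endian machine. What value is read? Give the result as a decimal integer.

389502292

Stored big-endian, the bytes at ascending addresses are 54 55 37 17.
Read back as little-endian, the first byte is least significant, giving 0x17375554.
0x17375554 = 389502292.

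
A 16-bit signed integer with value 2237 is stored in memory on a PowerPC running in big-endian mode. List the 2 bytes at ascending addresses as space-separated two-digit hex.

2237 in hexadecimal, padded to 16 bits, is 0x08BD.
Split into bytes (most-significant first): 08 BD.
Big-endian stores the most-significant byte at the lowest address.
So the memory order matches the most-significant-first order: 08 BD.

08 BD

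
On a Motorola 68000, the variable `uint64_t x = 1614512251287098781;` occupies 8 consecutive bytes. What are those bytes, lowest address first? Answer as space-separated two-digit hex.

1614512251287098781 in hexadecimal, padded to 64 bits, is 0x1667E656A77BD59D.
Split into bytes (most-significant first): 16 67 E6 56 A7 7B D5 9D.
In big-endian order the high byte comes first in memory.
So the memory order matches the most-significant-first order: 16 67 E6 56 A7 7B D5 9D.

16 67 E6 56 A7 7B D5 9D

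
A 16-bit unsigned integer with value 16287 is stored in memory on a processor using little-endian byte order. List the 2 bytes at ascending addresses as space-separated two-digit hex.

9F 3F

16287 in hexadecimal, padded to 16 bits, is 0x3F9F.
Split into bytes (most-significant first): 3F 9F.
Little-endian: lowest address holds the least-significant byte.
So at ascending addresses the bytes are 9F 3F.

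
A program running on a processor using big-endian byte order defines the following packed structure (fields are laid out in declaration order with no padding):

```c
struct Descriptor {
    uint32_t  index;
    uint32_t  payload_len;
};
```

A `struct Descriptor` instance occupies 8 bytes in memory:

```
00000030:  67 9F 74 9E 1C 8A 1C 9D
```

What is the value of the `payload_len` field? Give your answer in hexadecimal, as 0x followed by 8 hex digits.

`payload_len` follows `index` (4 bytes), so it starts at byte offset 4 and occupies 4 bytes.
Bytes at offsets 4..7: 1C 8A 1C 9D.
In big-endian order the high byte comes first in memory.
The bytes are already most-significant first: 0x1C8A1C9D.

0x1C8A1C9D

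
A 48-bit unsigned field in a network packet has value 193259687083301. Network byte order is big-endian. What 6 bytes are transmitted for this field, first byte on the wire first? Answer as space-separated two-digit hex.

AF C4 C6 FF 7D 25

193259687083301 in hexadecimal, padded to 48 bits, is 0xAFC4C6FF7D25.
Split into bytes (most-significant first): AF C4 C6 FF 7D 25.
Big-endian stores the most-significant byte at the lowest address.
So the memory order matches the most-significant-first order: AF C4 C6 FF 7D 25.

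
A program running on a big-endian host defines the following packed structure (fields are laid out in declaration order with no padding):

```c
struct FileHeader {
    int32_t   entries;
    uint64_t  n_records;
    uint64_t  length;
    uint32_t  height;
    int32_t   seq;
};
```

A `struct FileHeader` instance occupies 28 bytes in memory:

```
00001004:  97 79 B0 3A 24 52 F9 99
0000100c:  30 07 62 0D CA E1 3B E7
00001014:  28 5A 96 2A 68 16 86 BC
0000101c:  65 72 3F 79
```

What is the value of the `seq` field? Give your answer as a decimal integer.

1701986169

`seq` follows `entries` (4 B), `n_records` (8 B), `length` (8 B), `height` (4 B), so it starts at offset 4 + 8 + 8 + 4 = 24 and occupies 4 bytes.
Bytes at offsets 24..27: 65 72 3F 79.
Big-endian: lowest address holds the most-significant byte.
The bytes are already most-significant first: 0x65723F79.
0x65723F79 = 1701986169.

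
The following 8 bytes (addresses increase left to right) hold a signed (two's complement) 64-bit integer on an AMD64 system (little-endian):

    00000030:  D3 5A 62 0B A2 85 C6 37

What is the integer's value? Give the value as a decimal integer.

Little-endian: lowest address holds the least-significant byte.
Reassemble most-significant byte first: 37 C6 85 A2 0B 62 5A D3 → 0x37C685A20B625AD3.
0x37C685A20B625AD3 = 4019046648496937683.

4019046648496937683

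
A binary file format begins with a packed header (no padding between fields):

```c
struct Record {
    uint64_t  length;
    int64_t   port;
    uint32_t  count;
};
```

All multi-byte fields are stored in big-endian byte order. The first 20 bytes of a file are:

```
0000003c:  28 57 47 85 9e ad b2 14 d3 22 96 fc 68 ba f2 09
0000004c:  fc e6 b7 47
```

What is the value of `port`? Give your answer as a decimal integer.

-3232855571665587703

`port` follows `length` (8 bytes), so it starts at byte offset 8 and occupies 8 bytes.
Bytes at offsets 8..15: D3 22 96 FC 68 BA F2 09.
Big-endian: lowest address holds the most-significant byte.
The bytes are already most-significant first: 0xD32296FC68BAF209.
Top bit is set, so as a signed 64-bit value this is 0xD32296FC68BAF209 − 2^64 = -3232855571665587703.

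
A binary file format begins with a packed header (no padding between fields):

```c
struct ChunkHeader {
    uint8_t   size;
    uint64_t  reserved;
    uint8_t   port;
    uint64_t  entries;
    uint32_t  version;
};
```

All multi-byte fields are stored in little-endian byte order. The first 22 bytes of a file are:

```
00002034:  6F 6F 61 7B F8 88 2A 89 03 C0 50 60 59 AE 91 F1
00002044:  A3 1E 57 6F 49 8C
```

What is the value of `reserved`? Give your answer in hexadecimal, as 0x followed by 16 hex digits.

`reserved` follows `size` (1 byte), so it starts at byte offset 1 and occupies 8 bytes.
Bytes at offsets 1..8: 6F 61 7B F8 88 2A 89 03.
Little-endian: lowest address holds the least-significant byte.
Reassemble most-significant byte first: 03 89 2A 88 F8 7B 61 6F → 0x03892A88F87B616F.

0x03892A88F87B616F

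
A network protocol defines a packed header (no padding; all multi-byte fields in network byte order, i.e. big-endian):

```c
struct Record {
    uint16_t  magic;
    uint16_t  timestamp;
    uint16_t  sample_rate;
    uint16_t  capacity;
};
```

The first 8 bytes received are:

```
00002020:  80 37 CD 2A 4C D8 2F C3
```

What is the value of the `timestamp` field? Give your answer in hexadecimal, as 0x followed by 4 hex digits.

`timestamp` follows `magic` (2 bytes), so it starts at byte offset 2 and occupies 2 bytes.
Bytes at offsets 2..3: CD 2A.
Big-endian: lowest address holds the most-significant byte.
The bytes are already most-significant first: 0xCD2A.

0xCD2A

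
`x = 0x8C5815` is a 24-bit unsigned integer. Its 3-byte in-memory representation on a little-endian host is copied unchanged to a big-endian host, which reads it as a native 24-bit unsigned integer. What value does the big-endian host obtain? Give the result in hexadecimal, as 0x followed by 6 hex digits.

Stored little-endian, the bytes at ascending addresses are 15 58 8C.
Read back as big-endian, the last byte is least significant, giving 0x15588C.

0x15588C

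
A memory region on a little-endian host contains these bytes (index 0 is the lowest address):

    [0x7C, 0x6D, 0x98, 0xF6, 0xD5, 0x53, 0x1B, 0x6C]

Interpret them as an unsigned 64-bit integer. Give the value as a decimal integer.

7789912158897728892

In little-endian order the low byte comes first in memory.
Reassemble most-significant byte first: 6C 1B 53 D5 F6 98 6D 7C → 0x6C1B53D5F6986D7C.
0x6C1B53D5F6986D7C = 7789912158897728892.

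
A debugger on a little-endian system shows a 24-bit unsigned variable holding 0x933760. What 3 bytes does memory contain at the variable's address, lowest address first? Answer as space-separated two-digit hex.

Split into bytes (most-significant first): 93 37 60.
Little-endian: lowest address holds the least-significant byte.
So at ascending addresses the bytes are 60 37 93.

60 37 93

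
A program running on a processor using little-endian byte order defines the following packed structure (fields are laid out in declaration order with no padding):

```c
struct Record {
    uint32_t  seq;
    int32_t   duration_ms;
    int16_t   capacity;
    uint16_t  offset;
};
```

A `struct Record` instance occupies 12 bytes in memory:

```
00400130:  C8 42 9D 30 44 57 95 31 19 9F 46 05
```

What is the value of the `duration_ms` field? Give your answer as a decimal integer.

831870788

`duration_ms` follows `seq` (4 bytes), so it starts at byte offset 4 and occupies 4 bytes.
Bytes at offsets 4..7: 44 57 95 31.
Little-endian: lowest address holds the least-significant byte.
Reassemble most-significant byte first: 31 95 57 44 → 0x31955744.
0x31955744 = 831870788.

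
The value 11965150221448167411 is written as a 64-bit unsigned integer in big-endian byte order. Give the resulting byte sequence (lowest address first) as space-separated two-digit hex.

A6 0C C0 BB 79 9A BF F3

11965150221448167411 in hexadecimal, padded to 64 bits, is 0xA60CC0BB799ABFF3.
Split into bytes (most-significant first): A6 0C C0 BB 79 9A BF F3.
Big-endian stores the most-significant byte at the lowest address.
So the memory order matches the most-significant-first order: A6 0C C0 BB 79 9A BF F3.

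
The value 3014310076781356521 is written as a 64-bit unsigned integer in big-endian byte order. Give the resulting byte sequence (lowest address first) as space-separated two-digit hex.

29 D4 FB 0B 59 6E E5 E9

3014310076781356521 in hexadecimal, padded to 64 bits, is 0x29D4FB0B596EE5E9.
Split into bytes (most-significant first): 29 D4 FB 0B 59 6E E5 E9.
Big-endian stores the most-significant byte at the lowest address.
So the memory order matches the most-significant-first order: 29 D4 FB 0B 59 6E E5 E9.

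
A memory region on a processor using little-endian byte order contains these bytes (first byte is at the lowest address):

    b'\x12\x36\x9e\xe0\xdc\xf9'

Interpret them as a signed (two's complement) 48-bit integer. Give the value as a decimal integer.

-6747920124398

In little-endian order the low byte comes first in memory.
Reassemble most-significant byte first: F9 DC E0 9E 36 12 → 0xF9DCE09E3612.
Top bit is set, so as a signed 48-bit value this is 0xF9DCE09E3612 − 2^48 = -6747920124398.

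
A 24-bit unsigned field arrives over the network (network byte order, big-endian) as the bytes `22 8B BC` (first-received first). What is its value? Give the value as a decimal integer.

Big-endian stores the most-significant byte at the lowest address.
The bytes are already most-significant first: 0x228BBC.
0x228BBC = 2263996.

2263996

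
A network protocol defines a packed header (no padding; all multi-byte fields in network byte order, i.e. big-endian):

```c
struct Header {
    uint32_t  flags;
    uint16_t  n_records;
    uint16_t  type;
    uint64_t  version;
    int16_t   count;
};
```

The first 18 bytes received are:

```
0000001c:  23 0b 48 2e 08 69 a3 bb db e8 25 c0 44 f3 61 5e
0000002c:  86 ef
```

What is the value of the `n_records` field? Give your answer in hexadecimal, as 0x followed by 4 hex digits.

`n_records` follows `flags` (4 bytes), so it starts at byte offset 4 and occupies 2 bytes.
Bytes at offsets 4..5: 08 69.
Big-endian: lowest address holds the most-significant byte.
The bytes are already most-significant first: 0x0869.

0x0869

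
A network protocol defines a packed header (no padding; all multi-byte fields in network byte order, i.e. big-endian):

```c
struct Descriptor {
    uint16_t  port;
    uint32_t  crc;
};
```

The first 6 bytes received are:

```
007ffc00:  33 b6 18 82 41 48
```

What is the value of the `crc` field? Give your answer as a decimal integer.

411189576

`crc` follows `port` (2 bytes), so it starts at byte offset 2 and occupies 4 bytes.
Bytes at offsets 2..5: 18 82 41 48.
In big-endian order the high byte comes first in memory.
The bytes are already most-significant first: 0x18824148.
0x18824148 = 411189576.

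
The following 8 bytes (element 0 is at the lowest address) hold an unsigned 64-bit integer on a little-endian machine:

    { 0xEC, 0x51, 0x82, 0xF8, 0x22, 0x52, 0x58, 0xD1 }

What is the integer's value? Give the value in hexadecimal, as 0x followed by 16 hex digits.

0xD1585222F88251EC

Little-endian: lowest address holds the least-significant byte.
Reassemble most-significant byte first: D1 58 52 22 F8 82 51 EC → 0xD1585222F88251EC.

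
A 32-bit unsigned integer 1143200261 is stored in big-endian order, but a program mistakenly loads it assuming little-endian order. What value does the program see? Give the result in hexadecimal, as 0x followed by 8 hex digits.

1143200261 in 32-bit hexadecimal is 0x4423DA05.
Stored big-endian, the bytes at ascending addresses are 44 23 DA 05.
Read back as little-endian, the first byte is least significant, giving 0x05DA2344.

0x05DA2344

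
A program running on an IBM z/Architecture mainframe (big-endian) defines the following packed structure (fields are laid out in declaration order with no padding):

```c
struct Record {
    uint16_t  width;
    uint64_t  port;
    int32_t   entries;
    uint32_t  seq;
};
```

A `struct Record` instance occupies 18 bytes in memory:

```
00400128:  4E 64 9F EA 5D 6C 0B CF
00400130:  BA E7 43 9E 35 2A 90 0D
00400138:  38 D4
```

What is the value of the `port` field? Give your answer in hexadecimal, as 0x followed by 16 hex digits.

`port` follows `width` (2 bytes), so it starts at byte offset 2 and occupies 8 bytes.
Bytes at offsets 2..9: 9F EA 5D 6C 0B CF BA E7.
In big-endian order the high byte comes first in memory.
The bytes are already most-significant first: 0x9FEA5D6C0BCFBAE7.

0x9FEA5D6C0BCFBAE7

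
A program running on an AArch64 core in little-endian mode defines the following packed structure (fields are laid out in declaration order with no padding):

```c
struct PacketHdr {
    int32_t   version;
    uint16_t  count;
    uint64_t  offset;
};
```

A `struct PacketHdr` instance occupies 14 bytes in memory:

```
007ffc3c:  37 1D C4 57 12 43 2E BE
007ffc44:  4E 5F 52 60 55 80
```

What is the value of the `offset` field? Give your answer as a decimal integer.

`offset` follows `version` (4 B), `count` (2 B), so it starts at offset 4 + 2 = 6 and occupies 8 bytes.
Bytes at offsets 6..13: 2E BE 4E 5F 52 60 55 80.
In little-endian order the low byte comes first in memory.
Reassemble most-significant byte first: 80 55 60 52 5F 4E BE 2E → 0x805560525F4EBE2E.
0x805560525F4EBE2E = 9247403316777762350.

9247403316777762350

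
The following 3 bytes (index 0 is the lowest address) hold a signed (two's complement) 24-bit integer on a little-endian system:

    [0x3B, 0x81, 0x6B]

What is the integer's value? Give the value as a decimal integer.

7045435

In little-endian order the low byte comes first in memory.
Reassemble most-significant byte first: 6B 81 3B → 0x6B813B.
0x6B813B = 7045435.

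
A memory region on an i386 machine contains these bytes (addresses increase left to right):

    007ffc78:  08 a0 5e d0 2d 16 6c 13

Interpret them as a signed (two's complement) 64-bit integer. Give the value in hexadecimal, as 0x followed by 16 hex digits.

Little-endian stores the least-significant byte at the lowest address.
Reassemble most-significant byte first: 13 6C 16 2D D0 5E A0 08 → 0x136C162DD05EA008.

0x136C162DD05EA008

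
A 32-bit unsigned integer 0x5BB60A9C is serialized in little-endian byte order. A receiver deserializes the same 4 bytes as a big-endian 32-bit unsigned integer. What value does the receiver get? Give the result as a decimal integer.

2617947739

Stored little-endian, the bytes at ascending addresses are 9C 0A B6 5B.
Read back as big-endian, the last byte is least significant, giving 0x9C0AB65B.
0x9C0AB65B = 2617947739.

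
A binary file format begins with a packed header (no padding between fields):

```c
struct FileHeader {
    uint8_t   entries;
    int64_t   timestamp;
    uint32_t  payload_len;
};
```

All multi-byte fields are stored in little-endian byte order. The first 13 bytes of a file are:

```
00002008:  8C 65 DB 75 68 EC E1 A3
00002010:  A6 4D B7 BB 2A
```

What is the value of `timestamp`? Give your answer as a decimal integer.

`timestamp` follows `entries` (1 byte), so it starts at byte offset 1 and occupies 8 bytes.
Bytes at offsets 1..8: 65 DB 75 68 EC E1 A3 A6.
Little-endian stores the least-significant byte at the lowest address.
Reassemble most-significant byte first: A6 A3 E1 EC 68 75 DB 65 → 0xA6A3E1EC6875DB65.
Top bit is set, so as a signed 64-bit value this is 0xA6A3E1EC6875DB65 − 2^64 = -6439054636728591515.

-6439054636728591515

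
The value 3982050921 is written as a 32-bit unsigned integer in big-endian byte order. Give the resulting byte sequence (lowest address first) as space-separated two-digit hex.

ED 59 46 69

3982050921 in hexadecimal, padded to 32 bits, is 0xED594669.
Split into bytes (most-significant first): ED 59 46 69.
Big-endian stores the most-significant byte at the lowest address.
So the memory order matches the most-significant-first order: ED 59 46 69.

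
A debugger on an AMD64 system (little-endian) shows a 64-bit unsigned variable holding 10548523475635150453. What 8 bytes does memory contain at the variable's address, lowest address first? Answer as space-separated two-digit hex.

75 1E 1A 6E 36 E2 63 92

10548523475635150453 in hexadecimal, padded to 64 bits, is 0x9263E2366E1A1E75.
Split into bytes (most-significant first): 92 63 E2 36 6E 1A 1E 75.
In little-endian order the low byte comes first in memory.
So at ascending addresses the bytes are 75 1E 1A 6E 36 E2 63 92.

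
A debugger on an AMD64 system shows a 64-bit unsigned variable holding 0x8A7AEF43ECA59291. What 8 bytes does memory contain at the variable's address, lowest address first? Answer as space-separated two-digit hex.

Split into bytes (most-significant first): 8A 7A EF 43 EC A5 92 91.
Little-endian stores the least-significant byte at the lowest address.
So at ascending addresses the bytes are 91 92 A5 EC 43 EF 7A 8A.

91 92 A5 EC 43 EF 7A 8A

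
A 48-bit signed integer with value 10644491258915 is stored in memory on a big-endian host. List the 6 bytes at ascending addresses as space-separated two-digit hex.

09 AE 5D 1E CC 23

10644491258915 in hexadecimal, padded to 48 bits, is 0x09AE5D1ECC23.
Split into bytes (most-significant first): 09 AE 5D 1E CC 23.
In big-endian order the high byte comes first in memory.
So the memory order matches the most-significant-first order: 09 AE 5D 1E CC 23.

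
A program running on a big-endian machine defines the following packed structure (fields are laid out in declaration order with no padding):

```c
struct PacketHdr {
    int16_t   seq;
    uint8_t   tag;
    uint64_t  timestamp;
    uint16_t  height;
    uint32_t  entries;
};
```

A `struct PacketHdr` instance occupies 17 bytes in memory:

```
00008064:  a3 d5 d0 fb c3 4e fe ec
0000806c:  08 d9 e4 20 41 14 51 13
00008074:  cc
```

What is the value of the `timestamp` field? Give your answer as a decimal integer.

18141430580767152612

`timestamp` follows `seq` (2 B), `tag` (1 B), so it starts at offset 2 + 1 = 3 and occupies 8 bytes.
Bytes at offsets 3..10: FB C3 4E FE EC 08 D9 E4.
Big-endian: lowest address holds the most-significant byte.
The bytes are already most-significant first: 0xFBC34EFEEC08D9E4.
0xFBC34EFEEC08D9E4 = 18141430580767152612.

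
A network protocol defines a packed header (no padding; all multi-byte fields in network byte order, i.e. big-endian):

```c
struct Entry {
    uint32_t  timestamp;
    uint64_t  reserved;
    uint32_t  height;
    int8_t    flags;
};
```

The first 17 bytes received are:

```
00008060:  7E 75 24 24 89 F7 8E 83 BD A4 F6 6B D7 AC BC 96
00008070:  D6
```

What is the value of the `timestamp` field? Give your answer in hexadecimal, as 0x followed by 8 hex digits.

`timestamp` is the first field, at byte offset 0, occupying 4 bytes.
Bytes at offsets 0..3: 7E 75 24 24.
Big-endian stores the most-significant byte at the lowest address.
The bytes are already most-significant first: 0x7E752424.

0x7E752424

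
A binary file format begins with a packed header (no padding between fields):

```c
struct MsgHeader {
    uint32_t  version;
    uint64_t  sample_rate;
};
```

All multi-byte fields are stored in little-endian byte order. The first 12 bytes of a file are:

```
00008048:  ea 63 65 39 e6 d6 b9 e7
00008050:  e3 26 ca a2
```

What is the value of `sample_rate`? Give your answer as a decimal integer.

11730230939727025894

`sample_rate` follows `version` (4 bytes), so it starts at byte offset 4 and occupies 8 bytes.
Bytes at offsets 4..11: E6 D6 B9 E7 E3 26 CA A2.
In little-endian order the low byte comes first in memory.
Reassemble most-significant byte first: A2 CA 26 E3 E7 B9 D6 E6 → 0xA2CA26E3E7B9D6E6.
0xA2CA26E3E7B9D6E6 = 11730230939727025894.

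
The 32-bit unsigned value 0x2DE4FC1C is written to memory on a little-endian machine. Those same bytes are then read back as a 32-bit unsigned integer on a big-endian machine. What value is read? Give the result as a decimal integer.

486335533

Stored little-endian, the bytes at ascending addresses are 1C FC E4 2D.
Read back as big-endian, the last byte is least significant, giving 0x1CFCE42D.
0x1CFCE42D = 486335533.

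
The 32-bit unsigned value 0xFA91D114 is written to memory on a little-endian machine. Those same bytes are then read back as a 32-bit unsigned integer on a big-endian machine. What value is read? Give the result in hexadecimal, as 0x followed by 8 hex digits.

Stored little-endian, the bytes at ascending addresses are 14 D1 91 FA.
Read back as big-endian, the last byte is least significant, giving 0x14D191FA.

0x14D191FA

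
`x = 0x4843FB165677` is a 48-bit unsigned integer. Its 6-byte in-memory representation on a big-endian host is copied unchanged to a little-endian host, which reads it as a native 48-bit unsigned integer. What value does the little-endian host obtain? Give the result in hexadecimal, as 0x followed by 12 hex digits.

Stored big-endian, the bytes at ascending addresses are 48 43 FB 16 56 77.
Read back as little-endian, the first byte is least significant, giving 0x775616FB4348.

0x775616FB4348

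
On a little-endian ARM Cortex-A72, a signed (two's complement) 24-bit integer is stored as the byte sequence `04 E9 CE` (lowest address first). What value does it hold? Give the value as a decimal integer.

-3217148

Little-endian stores the least-significant byte at the lowest address.
Reassemble most-significant byte first: CE E9 04 → 0xCEE904.
Top bit is set, so as a signed 24-bit value this is 0xCEE904 − 2^24 = -3217148.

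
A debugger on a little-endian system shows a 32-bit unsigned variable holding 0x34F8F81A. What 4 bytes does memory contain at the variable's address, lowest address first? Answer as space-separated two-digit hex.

Split into bytes (most-significant first): 34 F8 F8 1A.
Little-endian stores the least-significant byte at the lowest address.
So at ascending addresses the bytes are 1A F8 F8 34.

1A F8 F8 34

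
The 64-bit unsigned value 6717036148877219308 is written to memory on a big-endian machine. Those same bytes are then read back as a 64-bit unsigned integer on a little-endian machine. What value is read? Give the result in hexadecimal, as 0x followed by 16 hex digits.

6717036148877219308 in 64-bit hexadecimal is 0x5D37B4C9FD48D5EC.
Stored big-endian, the bytes at ascending addresses are 5D 37 B4 C9 FD 48 D5 EC.
Read back as little-endian, the first byte is least significant, giving 0xECD548FDC9B4375D.

0xECD548FDC9B4375D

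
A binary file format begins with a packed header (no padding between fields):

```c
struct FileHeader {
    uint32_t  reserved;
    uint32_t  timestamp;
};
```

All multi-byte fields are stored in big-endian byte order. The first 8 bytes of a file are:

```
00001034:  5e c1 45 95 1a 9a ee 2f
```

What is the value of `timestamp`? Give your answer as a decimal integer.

446361135

`timestamp` follows `reserved` (4 bytes), so it starts at byte offset 4 and occupies 4 bytes.
Bytes at offsets 4..7: 1A 9A EE 2F.
Big-endian: lowest address holds the most-significant byte.
The bytes are already most-significant first: 0x1A9AEE2F.
0x1A9AEE2F = 446361135.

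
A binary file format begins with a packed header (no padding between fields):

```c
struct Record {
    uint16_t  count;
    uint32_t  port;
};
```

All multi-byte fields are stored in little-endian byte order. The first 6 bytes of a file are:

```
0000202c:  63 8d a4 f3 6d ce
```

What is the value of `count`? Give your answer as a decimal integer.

36195

`count` is the first field, at byte offset 0, occupying 2 bytes.
Bytes at offsets 0..1: 63 8D.
In little-endian order the low byte comes first in memory.
Reassemble most-significant byte first: 8D 63 → 0x8D63.
0x8D63 = 36195.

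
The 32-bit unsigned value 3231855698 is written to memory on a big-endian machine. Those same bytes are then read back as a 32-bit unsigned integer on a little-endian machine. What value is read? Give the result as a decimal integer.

1379181248

3231855698 in 32-bit hexadecimal is 0xC0A23452.
Stored big-endian, the bytes at ascending addresses are C0 A2 34 52.
Read back as little-endian, the first byte is least significant, giving 0x5234A2C0.
0x5234A2C0 = 1379181248.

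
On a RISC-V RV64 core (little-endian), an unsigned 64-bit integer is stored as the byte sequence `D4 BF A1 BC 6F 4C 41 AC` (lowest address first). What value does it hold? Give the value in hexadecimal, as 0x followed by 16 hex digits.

In little-endian order the low byte comes first in memory.
Reassemble most-significant byte first: AC 41 4C 6F BC A1 BF D4 → 0xAC414C6FBCA1BFD4.

0xAC414C6FBCA1BFD4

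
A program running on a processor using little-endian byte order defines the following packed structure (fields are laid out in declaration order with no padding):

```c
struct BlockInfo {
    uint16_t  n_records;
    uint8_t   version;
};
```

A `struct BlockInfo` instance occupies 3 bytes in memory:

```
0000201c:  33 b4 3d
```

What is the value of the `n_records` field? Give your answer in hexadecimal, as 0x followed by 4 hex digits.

`n_records` is the first field, at byte offset 0, occupying 2 bytes.
Bytes at offsets 0..1: 33 B4.
Little-endian: lowest address holds the least-significant byte.
Reassemble most-significant byte first: B4 33 → 0xB433.

0xB433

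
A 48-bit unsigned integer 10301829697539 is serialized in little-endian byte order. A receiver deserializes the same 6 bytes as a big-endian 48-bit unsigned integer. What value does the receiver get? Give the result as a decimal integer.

3646000750089

10301829697539 in 48-bit hexadecimal is 0x095E94E65003.
Stored little-endian, the bytes at ascending addresses are 03 50 E6 94 5E 09.
Read back as big-endian, the last byte is least significant, giving 0x0350E6945E09.
0x0350E6945E09 = 3646000750089.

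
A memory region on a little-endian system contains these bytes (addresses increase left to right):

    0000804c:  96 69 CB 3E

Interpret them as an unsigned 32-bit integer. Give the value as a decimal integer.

Little-endian stores the least-significant byte at the lowest address.
Reassemble most-significant byte first: 3E CB 69 96 → 0x3ECB6996.
0x3ECB6996 = 1053518230.

1053518230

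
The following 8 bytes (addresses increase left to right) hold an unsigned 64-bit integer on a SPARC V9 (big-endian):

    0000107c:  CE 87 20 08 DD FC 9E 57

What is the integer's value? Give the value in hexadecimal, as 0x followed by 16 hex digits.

0xCE872008DDFC9E57

Big-endian: lowest address holds the most-significant byte.
The bytes are already most-significant first: 0xCE872008DDFC9E57.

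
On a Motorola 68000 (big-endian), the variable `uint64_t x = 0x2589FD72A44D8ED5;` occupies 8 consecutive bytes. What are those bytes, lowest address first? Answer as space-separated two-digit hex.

25 89 FD 72 A4 4D 8E D5

Split into bytes (most-significant first): 25 89 FD 72 A4 4D 8E D5.
Big-endian stores the most-significant byte at the lowest address.
So the memory order matches the most-significant-first order: 25 89 FD 72 A4 4D 8E D5.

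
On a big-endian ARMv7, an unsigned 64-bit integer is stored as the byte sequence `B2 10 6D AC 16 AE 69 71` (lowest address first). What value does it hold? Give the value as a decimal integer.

Big-endian: lowest address holds the most-significant byte.
The bytes are already most-significant first: 0xB2106DAC16AE6971.
0xB2106DAC16AE6971 = 12830875924260874609.

12830875924260874609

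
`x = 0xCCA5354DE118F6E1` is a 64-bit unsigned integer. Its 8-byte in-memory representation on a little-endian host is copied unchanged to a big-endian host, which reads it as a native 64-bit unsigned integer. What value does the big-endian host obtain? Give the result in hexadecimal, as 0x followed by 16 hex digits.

Stored little-endian, the bytes at ascending addresses are E1 F6 18 E1 4D 35 A5 CC.
Read back as big-endian, the last byte is least significant, giving 0xE1F618E14D35A5CC.

0xE1F618E14D35A5CC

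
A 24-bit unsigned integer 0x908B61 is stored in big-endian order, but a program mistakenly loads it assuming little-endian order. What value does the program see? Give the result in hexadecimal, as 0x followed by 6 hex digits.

Stored big-endian, the bytes at ascending addresses are 90 8B 61.
Read back as little-endian, the first byte is least significant, giving 0x618B90.

0x618B90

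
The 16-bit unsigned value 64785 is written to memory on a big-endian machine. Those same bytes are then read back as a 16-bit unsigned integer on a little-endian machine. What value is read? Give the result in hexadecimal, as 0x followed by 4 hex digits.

0x11FD

64785 in 16-bit hexadecimal is 0xFD11.
Stored big-endian, the bytes at ascending addresses are FD 11.
Read back as little-endian, the first byte is least significant, giving 0x11FD.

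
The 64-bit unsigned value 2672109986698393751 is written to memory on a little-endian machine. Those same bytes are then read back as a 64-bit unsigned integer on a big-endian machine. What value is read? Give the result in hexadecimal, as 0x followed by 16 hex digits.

2672109986698393751 in 64-bit hexadecimal is 0x25153DE01DEE7897.
Stored little-endian, the bytes at ascending addresses are 97 78 EE 1D E0 3D 15 25.
Read back as big-endian, the last byte is least significant, giving 0x9778EE1DE03D1525.

0x9778EE1DE03D1525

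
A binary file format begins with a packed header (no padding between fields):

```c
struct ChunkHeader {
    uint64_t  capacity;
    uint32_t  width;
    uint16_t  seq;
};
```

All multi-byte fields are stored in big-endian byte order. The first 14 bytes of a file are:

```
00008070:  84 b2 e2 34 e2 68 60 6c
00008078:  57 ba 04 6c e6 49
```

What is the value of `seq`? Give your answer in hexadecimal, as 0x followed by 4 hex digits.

0xE649

`seq` follows `capacity` (8 B), `width` (4 B), so it starts at offset 8 + 4 = 12 and occupies 2 bytes.
Bytes at offsets 12..13: E6 49.
In big-endian order the high byte comes first in memory.
The bytes are already most-significant first: 0xE649.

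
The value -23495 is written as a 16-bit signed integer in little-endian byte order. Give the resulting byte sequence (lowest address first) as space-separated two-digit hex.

39 A4

Two's complement of -23495 in 16 bits: 23495 = 0x5BC7; invert → 0xA438; add 1 → 0xA439.
Split into bytes (most-significant first): A4 39.
Little-endian: lowest address holds the least-significant byte.
So at ascending addresses the bytes are 39 A4.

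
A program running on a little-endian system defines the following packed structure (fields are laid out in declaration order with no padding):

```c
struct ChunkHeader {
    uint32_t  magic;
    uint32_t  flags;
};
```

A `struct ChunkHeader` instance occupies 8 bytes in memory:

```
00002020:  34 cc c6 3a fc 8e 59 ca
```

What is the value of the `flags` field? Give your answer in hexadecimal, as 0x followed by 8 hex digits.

0xCA598EFC

`flags` follows `magic` (4 bytes), so it starts at byte offset 4 and occupies 4 bytes.
Bytes at offsets 4..7: FC 8E 59 CA.
In little-endian order the low byte comes first in memory.
Reassemble most-significant byte first: CA 59 8E FC → 0xCA598EFC.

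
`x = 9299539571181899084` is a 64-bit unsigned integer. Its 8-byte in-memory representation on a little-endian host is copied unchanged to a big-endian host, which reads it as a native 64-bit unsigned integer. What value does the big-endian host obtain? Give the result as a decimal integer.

9299539571181899084 in 64-bit hexadecimal is 0x810E99F80AFC4D4C.
Stored little-endian, the bytes at ascending addresses are 4C 4D FC 0A F8 99 0E 81.
Read back as big-endian, the last byte is least significant, giving 0x4C4DFC0AF8990E81.
0x4C4DFC0AF8990E81 = 5498327844139896449.

5498327844139896449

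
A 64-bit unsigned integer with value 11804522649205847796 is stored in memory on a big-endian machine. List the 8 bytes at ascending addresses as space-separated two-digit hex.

A3 D2 16 CE 70 F7 B6 F4

11804522649205847796 in hexadecimal, padded to 64 bits, is 0xA3D216CE70F7B6F4.
Split into bytes (most-significant first): A3 D2 16 CE 70 F7 B6 F4.
Big-endian: lowest address holds the most-significant byte.
So the memory order matches the most-significant-first order: A3 D2 16 CE 70 F7 B6 F4.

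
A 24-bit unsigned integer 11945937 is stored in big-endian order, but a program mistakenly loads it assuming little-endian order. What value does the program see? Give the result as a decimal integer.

13715382

11945937 in 24-bit hexadecimal is 0xB647D1.
Stored big-endian, the bytes at ascending addresses are B6 47 D1.
Read back as little-endian, the first byte is least significant, giving 0xD147B6.
0xD147B6 = 13715382.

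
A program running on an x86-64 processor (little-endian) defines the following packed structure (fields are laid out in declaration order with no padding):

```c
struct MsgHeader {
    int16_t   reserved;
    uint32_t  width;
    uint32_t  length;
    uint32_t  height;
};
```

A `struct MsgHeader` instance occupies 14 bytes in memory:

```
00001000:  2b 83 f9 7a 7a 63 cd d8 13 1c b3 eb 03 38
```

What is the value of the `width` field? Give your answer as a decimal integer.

1668971257

`width` follows `reserved` (2 bytes), so it starts at byte offset 2 and occupies 4 bytes.
Bytes at offsets 2..5: F9 7A 7A 63.
Little-endian stores the least-significant byte at the lowest address.
Reassemble most-significant byte first: 63 7A 7A F9 → 0x637A7AF9.
0x637A7AF9 = 1668971257.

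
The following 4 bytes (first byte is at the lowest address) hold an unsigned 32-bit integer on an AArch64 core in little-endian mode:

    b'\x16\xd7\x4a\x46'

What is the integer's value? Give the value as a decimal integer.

1179309846

Little-endian: lowest address holds the least-significant byte.
Reassemble most-significant byte first: 46 4A D7 16 → 0x464AD716.
0x464AD716 = 1179309846.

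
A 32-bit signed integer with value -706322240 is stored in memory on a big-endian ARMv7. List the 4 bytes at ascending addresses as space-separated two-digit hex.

Two's complement of -706322240 in 32 bits: 706322240 = 0x2A199F40; invert → 0xD5E660BF; add 1 → 0xD5E660C0.
Split into bytes (most-significant first): D5 E6 60 C0.
Big-endian stores the most-significant byte at the lowest address.
So the memory order matches the most-significant-first order: D5 E6 60 C0.

D5 E6 60 C0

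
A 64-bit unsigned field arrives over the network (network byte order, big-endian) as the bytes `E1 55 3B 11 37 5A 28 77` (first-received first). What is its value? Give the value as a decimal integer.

Big-endian stores the most-significant byte at the lowest address.
The bytes are already most-significant first: 0xE1553B11375A2877.
0xE1553B11375A2877 = 16236948976683329655.

16236948976683329655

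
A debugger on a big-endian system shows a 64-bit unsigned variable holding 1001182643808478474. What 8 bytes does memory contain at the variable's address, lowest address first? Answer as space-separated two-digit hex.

1001182643808478474 in hexadecimal, padded to 64 bits, is 0x0DE4EA4F5F7DA50A.
Split into bytes (most-significant first): 0D E4 EA 4F 5F 7D A5 0A.
Big-endian stores the most-significant byte at the lowest address.
So the memory order matches the most-significant-first order: 0D E4 EA 4F 5F 7D A5 0A.

0D E4 EA 4F 5F 7D A5 0A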